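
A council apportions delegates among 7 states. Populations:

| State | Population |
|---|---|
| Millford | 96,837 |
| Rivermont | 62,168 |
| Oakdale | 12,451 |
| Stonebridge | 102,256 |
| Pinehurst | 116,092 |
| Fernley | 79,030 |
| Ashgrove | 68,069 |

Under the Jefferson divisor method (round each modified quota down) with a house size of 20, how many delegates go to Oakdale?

0

Standard divisor 536903/20 ≈ 26845.15; standard quotas: Millford 3.607, Rivermont 2.316, Oakdale 0.464, Stonebridge 3.809, Pinehurst 4.325, Fernley 2.944, Ashgrove 2.536.
Rounding down gives 3, 2, 0, 3, 4, 2, 2 = 16 seats, so the divisor must be adjusted.
With modified divisor 23000: modified quotas Millford 4.210, Rivermont 2.703, Oakdale 0.541, Stonebridge 4.446, Pinehurst 5.047, Fernley 3.436, Ashgrove 2.960.
Rounding down: Millford 4, Rivermont 2, Oakdale 0, Stonebridge 4, Pinehurst 5, Fernley 3, Ashgrove 2 (total 20).
Oakdale receives 0.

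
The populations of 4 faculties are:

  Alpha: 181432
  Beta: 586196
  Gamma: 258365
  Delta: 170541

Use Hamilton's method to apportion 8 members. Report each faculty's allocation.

Alpha 1, Beta 4, Gamma 2, Delta 1

The standard divisor is 1196534/8 ≈ 149566.75.
Standard quotas: Alpha 1.2131, Beta 3.9193, Gamma 1.7274, Delta 1.1402.
Lower quotas: Alpha 1, Beta 3, Gamma 1, Delta 1 (sum 6, leaving 2 seats).
Remainders in descending order: Beta 0.9193, Gamma 0.7274, Alpha 0.2131, Delta 0.1402.
Largest remainders: Beta, Gamma receive the extra seats.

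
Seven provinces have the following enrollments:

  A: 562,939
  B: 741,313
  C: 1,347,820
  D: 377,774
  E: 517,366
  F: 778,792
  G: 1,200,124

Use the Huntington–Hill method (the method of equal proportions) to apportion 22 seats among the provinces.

With divisor 256602: modified quotas A 2.194, B 2.889, C 5.253, D 1.472, E 2.016, F 3.035, G 4.677.
Geometric-mean thresholds: A √(2·3)=2.449, B √(2·3)=2.449, C √(5·6)=5.477, D √(1·2)=1.414, E √(2·3)=2.449, F √(3·4)=3.464, G √(4·5)=4.472.
Each quota rounded against its threshold gives A 2, B 3, C 5, D 2, E 2, F 3, G 5 (total 22).

A 2, B 3, C 5, D 2, E 2, F 3, G 5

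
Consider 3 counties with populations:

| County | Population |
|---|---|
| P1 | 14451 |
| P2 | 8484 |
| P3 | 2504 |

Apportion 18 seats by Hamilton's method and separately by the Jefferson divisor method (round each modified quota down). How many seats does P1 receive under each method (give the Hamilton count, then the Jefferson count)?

10 and 11

Hamilton: P1 10, P2 6, P3 2.
Jefferson: P1 11, P2 6, P3 1.
P1 gets 10 under Hamilton and 11 under Jefferson.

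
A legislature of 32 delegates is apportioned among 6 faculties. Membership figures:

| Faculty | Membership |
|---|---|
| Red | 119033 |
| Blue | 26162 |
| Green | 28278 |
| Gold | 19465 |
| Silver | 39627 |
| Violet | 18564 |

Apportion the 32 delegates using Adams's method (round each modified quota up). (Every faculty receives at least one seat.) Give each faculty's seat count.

Standard divisor 251129/32 ≈ 7847.781; standard quotas: Red 15.168, Blue 3.334, Green 3.603, Gold 2.480, Silver 5.049, Violet 2.366.
Rounding up gives 16, 4, 4, 3, 6, 3 = 36 seats, so the divisor must be adjusted.
With modified divisor 8900: modified quotas Red 13.374, Blue 2.940, Green 3.177, Gold 2.187, Silver 4.452, Violet 2.086.
Rounding up: Red 14, Blue 3, Green 4, Gold 3, Silver 5, Violet 3 (total 32).

Red 14, Blue 3, Green 4, Gold 3, Silver 5, Violet 3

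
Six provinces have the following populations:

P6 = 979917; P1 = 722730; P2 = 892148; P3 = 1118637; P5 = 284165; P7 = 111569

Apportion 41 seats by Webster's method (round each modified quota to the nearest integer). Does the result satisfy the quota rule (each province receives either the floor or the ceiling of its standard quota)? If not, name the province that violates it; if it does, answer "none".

none

Standard quotas: P6 9.777, P1 7.211, P2 8.902, P3 11.161, P5 2.835, P7 1.113.
Webster allocation: P6 10, P1 7, P2 9, P3 11, P5 3, P7 1.
Every allocation lies between the lower and upper quota.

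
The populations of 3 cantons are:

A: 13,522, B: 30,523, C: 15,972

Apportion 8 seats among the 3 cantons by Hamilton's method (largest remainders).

A: 2; B: 4; C: 2

The standard divisor is 60017/8 ≈ 7502.125.
Standard quotas: A 1.8024, B 4.0686, C 2.1290.
Lower quotas: A 1, B 4, C 2 (sum 7, leaving 1 seat).
Remainders in descending order: A 0.8024, C 0.1290, B 0.0686.
The surplus seat goes to A.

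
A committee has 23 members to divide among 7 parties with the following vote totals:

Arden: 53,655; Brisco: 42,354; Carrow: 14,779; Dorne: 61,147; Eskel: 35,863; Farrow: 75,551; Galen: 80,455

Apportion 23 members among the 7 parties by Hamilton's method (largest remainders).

Arden: 3, Brisco: 3, Carrow: 1, Dorne: 4, Eskel: 2, Farrow: 5, Galen: 5

Total 363804; standard divisor 363804/23 ≈ 15817.565.
Standard quotas: Arden 3.3921, Brisco 2.6777, Carrow 0.9343, Dorne 3.8658, Eskel 2.2673, Farrow 4.7764, Galen 5.0864.
Lower quotas: Arden 3, Brisco 2, Carrow 0, Dorne 3, Eskel 2, Farrow 4, Galen 5 (sum 19, leaving 4 seats).
Remainders in descending order: Carrow 0.9343, Dorne 0.8658, Farrow 0.7764, Brisco 0.6777, Arden 0.3921, Eskel 0.2673, Galen 0.0864.
Largest remainders: Carrow, Dorne, Farrow, Brisco receive the extra seats.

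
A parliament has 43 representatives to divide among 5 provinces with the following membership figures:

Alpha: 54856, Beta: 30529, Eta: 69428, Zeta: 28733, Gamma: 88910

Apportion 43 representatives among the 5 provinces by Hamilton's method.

Alpha: 9; Beta: 5; Eta: 11; Zeta: 4; Gamma: 14

The standard divisor is 272456/43 ≈ 6336.186.
Standard quotas: Alpha 8.6576, Beta 4.8182, Eta 10.9574, Zeta 4.5347, Gamma 14.0321.
Lower quotas: Alpha 8, Beta 4, Eta 10, Zeta 4, Gamma 14 (sum 40, leaving 3 seats).
Remainders in descending order: Eta 0.9574, Beta 0.8182, Alpha 0.6576, Zeta 0.5347, Gamma 0.0321.
Largest remainders: Eta, Beta, Alpha receive the extra seats.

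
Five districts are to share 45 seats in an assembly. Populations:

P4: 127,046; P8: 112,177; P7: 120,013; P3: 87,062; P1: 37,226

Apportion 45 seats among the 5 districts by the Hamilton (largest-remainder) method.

P4: 12, P8: 10, P7: 11, P3: 8, P1: 4

Total 483524; standard divisor 483524/45 ≈ 10744.978.
Standard quotas: P4 11.8238, P8 10.4399, P7 11.1692, P3 8.1026, P1 3.4645.
Lower quotas: P4 11, P8 10, P7 11, P3 8, P1 3 (sum 43, leaving 2 seats).
Remainders in descending order: P4 0.8238, P1 0.4645, P8 0.4399, P7 0.1692, P3 0.1026.
The surplus seats go to P4, P1.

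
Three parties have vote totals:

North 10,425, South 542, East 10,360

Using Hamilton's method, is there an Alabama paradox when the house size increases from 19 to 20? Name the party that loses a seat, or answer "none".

At 19 seats: North 9, South 1, East 9.
At 20 seats: North 10, South 0, East 10.
South drops from 1 to 0.

South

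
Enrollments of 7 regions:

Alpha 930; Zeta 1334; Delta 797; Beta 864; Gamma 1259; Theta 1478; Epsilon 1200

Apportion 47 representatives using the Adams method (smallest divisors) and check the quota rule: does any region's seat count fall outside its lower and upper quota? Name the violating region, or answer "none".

none

Standard quotas: Alpha 5.560, Zeta 7.975, Delta 4.765, Beta 5.165, Gamma 7.526, Theta 8.836, Epsilon 7.174.
Adams allocation: Alpha 6, Zeta 8, Delta 5, Beta 5, Gamma 7, Theta 9, Epsilon 7.
Every allocation lies between the lower and upper quota.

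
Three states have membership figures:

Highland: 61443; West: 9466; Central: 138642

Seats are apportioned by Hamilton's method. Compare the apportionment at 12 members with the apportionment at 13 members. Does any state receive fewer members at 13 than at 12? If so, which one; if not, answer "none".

West

At 12 seats: Highland 3, West 1, Central 8.
At 13 seats: Highland 4, West 0, Central 9.
West drops from 1 to 0.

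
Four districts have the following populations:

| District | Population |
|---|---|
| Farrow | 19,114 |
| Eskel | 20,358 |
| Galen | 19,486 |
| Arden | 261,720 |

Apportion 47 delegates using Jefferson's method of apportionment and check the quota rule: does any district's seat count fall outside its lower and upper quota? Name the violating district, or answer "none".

Standard quotas: Farrow 2.801, Eskel 2.984, Galen 2.856, Arden 38.359.
Jefferson allocation: Farrow 2, Eskel 3, Galen 2, Arden 40.
Arden has quota 38.359 (lower 38, upper 39) but receives 40 — outside the quota interval.

Arden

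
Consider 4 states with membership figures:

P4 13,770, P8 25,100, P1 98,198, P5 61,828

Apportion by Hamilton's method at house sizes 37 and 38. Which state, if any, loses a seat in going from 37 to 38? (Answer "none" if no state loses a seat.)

At 37 seats: P4 3, P8 5, P1 18, P5 11.
At 38 seats: P4 2, P8 5, P1 19, P5 12.
P4 drops from 3 to 2.

P4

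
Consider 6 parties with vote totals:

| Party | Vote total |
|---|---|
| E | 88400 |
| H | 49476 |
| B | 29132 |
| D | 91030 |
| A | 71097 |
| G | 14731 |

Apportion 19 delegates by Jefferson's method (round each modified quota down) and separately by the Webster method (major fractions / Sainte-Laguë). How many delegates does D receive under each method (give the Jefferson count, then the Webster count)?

6 and 5

Jefferson: E 5, H 3, B 1, D 6, A 4, G 0.
Webster: E 5, H 3, B 1, D 5, A 4, G 1.
D gets 6 under Jefferson and 5 under Webster.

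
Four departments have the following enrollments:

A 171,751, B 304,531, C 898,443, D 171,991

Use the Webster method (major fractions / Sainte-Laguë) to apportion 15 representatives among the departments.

Standard divisor 1546716/15 ≈ 103114.4; standard quotas: A 1.666, B 2.953, C 8.713, D 1.668.
Rounding to the nearest integer gives 2, 3, 9, 2 = 16 seats, so the divisor must be adjusted.
With modified divisor 110100: modified quotas A 1.560, B 2.766, C 8.160, D 1.562.
Rounding to the nearest integer: A 2, B 3, C 8, D 2 (total 15).

A 2, B 3, C 8, D 2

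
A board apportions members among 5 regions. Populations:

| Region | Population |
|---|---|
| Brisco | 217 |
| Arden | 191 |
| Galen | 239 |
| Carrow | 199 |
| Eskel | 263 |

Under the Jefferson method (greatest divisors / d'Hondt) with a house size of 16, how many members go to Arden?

Standard divisor 1109/16 ≈ 69.312; standard quotas: Brisco 3.131, Arden 2.756, Galen 3.448, Carrow 2.871, Eskel 3.794.
Rounding down gives 3, 2, 3, 2, 3 = 13 seats, so the divisor must be adjusted.
With modified divisor 62: modified quotas Brisco 3.500, Arden 3.081, Galen 3.855, Carrow 3.210, Eskel 4.242.
Rounding down: Brisco 3, Arden 3, Galen 3, Carrow 3, Eskel 4 (total 16).
Arden receives 3.

3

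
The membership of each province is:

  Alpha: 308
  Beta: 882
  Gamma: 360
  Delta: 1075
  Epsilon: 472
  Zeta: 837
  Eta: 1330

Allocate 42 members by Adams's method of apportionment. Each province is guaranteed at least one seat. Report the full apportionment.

Alpha: 3, Beta: 7, Gamma: 3, Delta: 8, Epsilon: 4, Zeta: 7, Eta: 10

Standard divisor 5264/42 ≈ 125.333; standard quotas: Alpha 2.457, Beta 7.037, Gamma 2.872, Delta 8.577, Epsilon 3.766, Zeta 6.678, Eta 10.612.
Rounding up gives 3, 8, 3, 9, 4, 7, 11 = 45 seats, so the divisor must be adjusted.
With modified divisor 137: modified quotas Alpha 2.248, Beta 6.438, Gamma 2.628, Delta 7.847, Epsilon 3.445, Zeta 6.109, Eta 9.708.
Rounding up: Alpha 3, Beta 7, Gamma 3, Delta 8, Epsilon 4, Zeta 7, Eta 10 (total 42).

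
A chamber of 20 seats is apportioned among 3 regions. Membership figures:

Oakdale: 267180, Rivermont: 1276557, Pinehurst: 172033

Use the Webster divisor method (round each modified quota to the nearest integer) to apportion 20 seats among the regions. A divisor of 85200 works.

With modified divisor 85200: modified quotas Oakdale 3.136, Rivermont 14.983, Pinehurst 2.019.
Rounding to the nearest integer: Oakdale 3, Rivermont 15, Pinehurst 2 (total 20).

Oakdale 3, Rivermont 15, Pinehurst 2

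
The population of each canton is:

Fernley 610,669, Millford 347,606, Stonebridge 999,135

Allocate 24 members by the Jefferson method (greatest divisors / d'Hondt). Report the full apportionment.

Standard divisor 1957410/24 ≈ 81558.75; standard quotas: Fernley 7.487, Millford 4.262, Stonebridge 12.250.
Rounding down gives 7, 4, 12 = 23 seats, so the divisor must be adjusted.
With modified divisor 76600: modified quotas Fernley 7.972, Millford 4.538, Stonebridge 13.044.
Rounding down: Fernley 7, Millford 4, Stonebridge 13 (total 24).

Fernley=7, Millford=4, Stonebridge=13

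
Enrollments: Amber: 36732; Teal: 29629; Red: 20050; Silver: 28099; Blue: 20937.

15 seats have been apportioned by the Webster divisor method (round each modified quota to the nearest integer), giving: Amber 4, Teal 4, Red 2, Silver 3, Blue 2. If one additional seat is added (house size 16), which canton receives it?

Priority for the next seat is population ÷ (current seats + 0.5).
Priorities: Amber 8162.667, Teal 6584.222, Red 8020.000, Silver 8028.286, Blue 8374.800.
Highest priority: Blue.

Blue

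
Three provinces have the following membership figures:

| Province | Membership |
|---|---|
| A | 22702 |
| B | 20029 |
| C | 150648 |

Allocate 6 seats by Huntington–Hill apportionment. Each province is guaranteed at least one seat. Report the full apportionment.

With divisor 38587: modified quotas A 0.588, B 0.519, C 3.904.
Geometric-mean thresholds: A (min 1), B (min 1), C √(3·4)=3.464.
Each quota rounded against its threshold gives A 1, B 1, C 4 (total 6).

A=1, B=1, C=4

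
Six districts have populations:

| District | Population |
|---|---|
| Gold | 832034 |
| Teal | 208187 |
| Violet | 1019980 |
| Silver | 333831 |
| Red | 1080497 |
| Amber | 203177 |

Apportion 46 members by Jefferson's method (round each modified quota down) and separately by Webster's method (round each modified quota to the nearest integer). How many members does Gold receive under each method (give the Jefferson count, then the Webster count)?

Jefferson: Gold 11, Teal 2, Violet 13, Silver 4, Red 14, Amber 2.
Webster: Gold 10, Teal 3, Violet 13, Silver 4, Red 13, Amber 3.
Gold gets 11 under Jefferson and 10 under Webster.

11 and 10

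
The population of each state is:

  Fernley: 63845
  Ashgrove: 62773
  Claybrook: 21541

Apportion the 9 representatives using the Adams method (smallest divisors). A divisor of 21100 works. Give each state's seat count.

With modified divisor 21100: modified quotas Fernley 3.026, Ashgrove 2.975, Claybrook 1.021.
Rounding up: Fernley 4, Ashgrove 3, Claybrook 2 (total 9).

Fernley 4, Ashgrove 3, Claybrook 2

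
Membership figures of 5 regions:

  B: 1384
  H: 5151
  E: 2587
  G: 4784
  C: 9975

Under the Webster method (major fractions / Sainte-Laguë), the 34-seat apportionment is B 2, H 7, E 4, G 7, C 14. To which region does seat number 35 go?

C

Priority for the next seat is population ÷ (current seats + 0.5).
Priorities: B 553.600, H 686.800, E 574.889, G 637.867, C 687.931.
Highest priority: C.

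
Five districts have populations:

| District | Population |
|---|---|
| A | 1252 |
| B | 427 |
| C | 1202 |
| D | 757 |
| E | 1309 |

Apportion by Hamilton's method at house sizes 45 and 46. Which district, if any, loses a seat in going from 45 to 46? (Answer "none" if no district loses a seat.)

none

At 45 seats: A 11, B 4, C 11, D 7, E 12.
At 46 seats: A 12, B 4, C 11, D 7, E 12.
No district's allocation decreased.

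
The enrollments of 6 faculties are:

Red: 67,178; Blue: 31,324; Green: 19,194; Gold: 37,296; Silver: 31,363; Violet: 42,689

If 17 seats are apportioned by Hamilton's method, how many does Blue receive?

The standard divisor is 229044/17 ≈ 13473.176.
Standard quotas: Red 4.9861, Blue 2.3249, Green 1.4246, Gold 2.7682, Silver 2.3278, Violet 3.1684.
Lower quotas: Red 4, Blue 2, Green 1, Gold 2, Silver 2, Violet 3 (sum 14, leaving 3 seats).
Remainders in descending order: Red 0.9861, Gold 0.7682, Green 0.4246, Silver 0.3278, Blue 0.3249, Violet 0.1684.
Largest remainders: Red, Gold, Green receive the extra seats.
Blue receives 2.

2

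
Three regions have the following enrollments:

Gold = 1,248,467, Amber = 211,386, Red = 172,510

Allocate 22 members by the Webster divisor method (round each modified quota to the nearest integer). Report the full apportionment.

Standard divisor 1632363/22 ≈ 74198.318; standard quotas: Gold 16.826, Amber 2.849, Red 2.325.
Rounding to the nearest integer gives Gold 17, Amber 3, Red 2 — total 22, matching the house size, so no adjustment is needed.

Gold 17, Amber 3, Red 2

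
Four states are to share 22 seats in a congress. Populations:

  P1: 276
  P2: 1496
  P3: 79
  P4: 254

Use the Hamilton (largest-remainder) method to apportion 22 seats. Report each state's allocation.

Total 2105; standard divisor 2105/22 ≈ 95.682.
Standard quotas: P1 2.885, P2 15.635, P3 0.826, P4 2.655.
Lower quotas: P1 2, P2 15, P3 0, P4 2 (sum 19, leaving 3 seats).
Remainders in descending order: P1 0.885, P3 0.826, P4 0.655, P2 0.635.
Largest remainders: P1, P3, P4 receive the extra seats.

P1 3; P2 15; P3 1; P4 3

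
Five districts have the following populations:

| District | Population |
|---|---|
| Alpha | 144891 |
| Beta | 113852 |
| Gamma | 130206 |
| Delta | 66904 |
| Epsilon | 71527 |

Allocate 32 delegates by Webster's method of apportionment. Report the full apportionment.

Standard divisor 527380/32 ≈ 16480.625; standard quotas: Alpha 8.792, Beta 6.908, Gamma 7.901, Delta 4.060, Epsilon 4.340.
Rounding to the nearest integer gives Alpha 9, Beta 7, Gamma 8, Delta 4, Epsilon 4 — total 32, matching the house size, so no adjustment is needed.

Alpha 9, Beta 7, Gamma 8, Delta 4, Epsilon 4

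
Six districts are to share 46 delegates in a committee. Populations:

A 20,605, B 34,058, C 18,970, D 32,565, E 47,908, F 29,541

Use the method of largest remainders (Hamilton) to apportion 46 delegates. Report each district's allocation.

Standard divisor: 183647 ÷ 46 ≈ 3992.326.
Standard quotas: A 5.1612, B 8.5309, C 4.7516, D 8.1569, E 12.0000, F 7.3994.
Lower quotas: A 5, B 8, C 4, D 8, E 12, F 7 (sum 44, leaving 2 seats).
Remainders in descending order: C 0.7516, B 0.5309, F 0.3994, A 0.1612, D 0.1569, E 0.0000.
The surplus seats go to C, B.

A 5, B 9, C 5, D 8, E 12, F 7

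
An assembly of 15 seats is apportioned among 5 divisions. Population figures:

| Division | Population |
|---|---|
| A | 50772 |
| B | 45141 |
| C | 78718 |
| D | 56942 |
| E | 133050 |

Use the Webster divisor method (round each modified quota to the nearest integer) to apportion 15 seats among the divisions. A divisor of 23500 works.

With modified divisor 23500: modified quotas A 2.161, B 1.921, C 3.350, D 2.423, E 5.662.
Rounding to the nearest integer: A 2, B 2, C 3, D 2, E 6 (total 15).

A=2, B=2, C=3, D=2, E=6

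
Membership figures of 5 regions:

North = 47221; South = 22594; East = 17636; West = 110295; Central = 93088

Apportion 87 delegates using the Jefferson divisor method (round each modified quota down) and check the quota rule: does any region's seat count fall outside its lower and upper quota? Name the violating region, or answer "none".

Standard quotas: North 14.126, South 6.759, East 5.276, West 32.994, Central 27.846.
Jefferson allocation: North 14, South 6, East 5, West 34, Central 28.
West has quota 32.994 (lower 32, upper 33) but receives 34 — outside the quota interval.

West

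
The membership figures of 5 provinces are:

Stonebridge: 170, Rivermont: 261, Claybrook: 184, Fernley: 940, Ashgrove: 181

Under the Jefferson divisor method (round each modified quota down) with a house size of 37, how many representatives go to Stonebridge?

3

Standard divisor 1736/37 ≈ 46.919; standard quotas: Stonebridge 3.623, Rivermont 5.563, Claybrook 3.922, Fernley 20.035, Ashgrove 3.858.
Rounding down gives 3, 5, 3, 20, 3 = 34 seats, so the divisor must be adjusted.
With modified divisor 44: modified quotas Stonebridge 3.864, Rivermont 5.932, Claybrook 4.182, Fernley 21.364, Ashgrove 4.114.
Rounding down: Stonebridge 3, Rivermont 5, Claybrook 4, Fernley 21, Ashgrove 4 (total 37).
Stonebridge receives 3.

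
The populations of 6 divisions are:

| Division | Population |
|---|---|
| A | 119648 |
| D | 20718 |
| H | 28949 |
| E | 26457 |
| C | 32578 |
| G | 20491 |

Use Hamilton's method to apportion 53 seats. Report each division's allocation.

A 26; D 4; H 6; E 6; C 7; G 4

Total 248841; standard divisor 248841/53 ≈ 4695.113.
Standard quotas: A 25.4835, D 4.4127, H 6.1658, E 5.6350, C 6.9387, G 4.3643.
Lower quotas: A 25, D 4, H 6, E 5, C 6, G 4 (sum 50, leaving 3 seats).
Remainders in descending order: C 0.9387, E 0.6350, A 0.4835, D 0.4127, G 0.3643, H 0.1658.
The surplus seats go to C, E, A.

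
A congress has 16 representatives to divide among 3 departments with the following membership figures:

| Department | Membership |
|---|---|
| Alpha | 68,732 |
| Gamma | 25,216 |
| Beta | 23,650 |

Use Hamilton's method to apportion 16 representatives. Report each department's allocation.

Alpha=9, Gamma=4, Beta=3

The standard divisor is 117598/16 ≈ 7349.875.
Standard quotas: Alpha 9.3515, Gamma 3.4308, Beta 3.2177.
Lower quotas: Alpha 9, Gamma 3, Beta 3 (sum 15, leaving 1 seat).
Remainders in descending order: Gamma 0.4308, Alpha 0.3515, Beta 0.2177.
The surplus seat goes to Gamma.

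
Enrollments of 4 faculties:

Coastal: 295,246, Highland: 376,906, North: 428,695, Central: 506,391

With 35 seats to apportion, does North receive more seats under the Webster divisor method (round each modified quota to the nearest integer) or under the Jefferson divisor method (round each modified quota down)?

Jefferson

Webster: Coastal 7, Highland 8, North 9, Central 11.
Jefferson: Coastal 6, Highland 8, North 10, Central 11.
North gets 9 under Webster and 10 under Jefferson.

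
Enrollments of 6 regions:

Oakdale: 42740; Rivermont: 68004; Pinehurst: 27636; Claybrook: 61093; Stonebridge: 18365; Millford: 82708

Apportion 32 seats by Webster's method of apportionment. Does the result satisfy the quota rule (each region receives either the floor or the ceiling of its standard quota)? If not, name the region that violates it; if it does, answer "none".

none

Standard quotas: Oakdale 4.551, Rivermont 7.241, Pinehurst 2.942, Claybrook 6.505, Stonebridge 1.955, Millford 8.806.
Webster allocation: Oakdale 5, Rivermont 7, Pinehurst 3, Claybrook 6, Stonebridge 2, Millford 9.
Every allocation lies between the lower and upper quota.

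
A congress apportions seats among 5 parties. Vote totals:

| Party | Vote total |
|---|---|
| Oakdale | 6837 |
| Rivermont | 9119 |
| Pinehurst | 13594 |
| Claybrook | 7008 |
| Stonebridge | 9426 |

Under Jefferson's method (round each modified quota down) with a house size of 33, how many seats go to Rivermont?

6

Standard divisor 45984/33 ≈ 1393.455; standard quotas: Oakdale 4.907, Rivermont 6.544, Pinehurst 9.756, Claybrook 5.029, Stonebridge 6.764.
Rounding down gives 4, 6, 9, 5, 6 = 30 seats, so the divisor must be adjusted.
With modified divisor 1320: modified quotas Oakdale 5.180, Rivermont 6.908, Pinehurst 10.298, Claybrook 5.309, Stonebridge 7.141.
Rounding down: Oakdale 5, Rivermont 6, Pinehurst 10, Claybrook 5, Stonebridge 7 (total 33).
Rivermont receives 6.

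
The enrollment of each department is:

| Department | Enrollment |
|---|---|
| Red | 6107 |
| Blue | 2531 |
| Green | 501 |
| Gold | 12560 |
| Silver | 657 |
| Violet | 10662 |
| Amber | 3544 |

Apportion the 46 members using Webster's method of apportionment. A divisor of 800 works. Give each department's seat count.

Red 8, Blue 3, Green 1, Gold 16, Silver 1, Violet 13, Amber 4

With modified divisor 800: modified quotas Red 7.634, Blue 3.164, Green 0.626, Gold 15.700, Silver 0.821, Violet 13.328, Amber 4.430.
Rounding to the nearest integer: Red 8, Blue 3, Green 1, Gold 16, Silver 1, Violet 13, Amber 4 (total 46).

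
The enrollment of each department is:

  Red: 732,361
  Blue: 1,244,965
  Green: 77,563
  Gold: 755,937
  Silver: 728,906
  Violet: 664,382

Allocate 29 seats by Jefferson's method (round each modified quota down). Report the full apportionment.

Red: 5, Blue: 9, Green: 0, Gold: 5, Silver: 5, Violet: 5

Standard divisor 4204114/29 ≈ 144969.448; standard quotas: Red 5.052, Blue 8.588, Green 0.535, Gold 5.214, Silver 5.028, Violet 4.583.
Rounding down gives 5, 8, 0, 5, 5, 4 = 27 seats, so the divisor must be adjusted.
With modified divisor 129400: modified quotas Red 5.660, Blue 9.621, Green 0.599, Gold 5.842, Silver 5.633, Violet 5.134.
Rounding down: Red 5, Blue 9, Green 0, Gold 5, Silver 5, Violet 5 (total 29).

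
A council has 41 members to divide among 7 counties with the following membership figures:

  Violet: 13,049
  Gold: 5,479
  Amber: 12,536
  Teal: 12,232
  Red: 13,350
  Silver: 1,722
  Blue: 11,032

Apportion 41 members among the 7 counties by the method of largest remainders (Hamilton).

Standard divisor: 69400 ÷ 41 ≈ 1692.683.
Standard quotas: Violet 7.7091, Gold 3.2369, Amber 7.4060, Teal 7.2264, Red 7.8869, Silver 1.0173, Blue 6.5175.
Lower quotas: Violet 7, Gold 3, Amber 7, Teal 7, Red 7, Silver 1, Blue 6 (sum 38, leaving 3 seats).
Remainders in descending order: Red 0.8869, Violet 0.7091, Blue 0.5175, Amber 0.4060, Gold 0.2369, Teal 0.2264, Silver 0.0173.
The surplus seats go to Red, Violet, Blue.

Violet 8, Gold 3, Amber 7, Teal 7, Red 8, Silver 1, Blue 7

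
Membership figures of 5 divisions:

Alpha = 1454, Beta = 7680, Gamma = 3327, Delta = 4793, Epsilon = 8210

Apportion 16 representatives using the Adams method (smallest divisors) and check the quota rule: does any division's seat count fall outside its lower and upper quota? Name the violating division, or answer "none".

Standard quotas: Alpha 0.914, Beta 4.826, Gamma 2.090, Delta 3.012, Epsilon 5.159.
Adams allocation: Alpha 1, Beta 5, Gamma 2, Delta 3, Epsilon 5.
Every allocation lies between the lower and upper quota.

none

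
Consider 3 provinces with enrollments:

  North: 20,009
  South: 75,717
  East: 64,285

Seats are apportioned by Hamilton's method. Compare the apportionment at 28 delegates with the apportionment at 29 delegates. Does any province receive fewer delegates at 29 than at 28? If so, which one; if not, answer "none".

North

At 28 seats: North 4, South 13, East 11.
At 29 seats: North 3, South 14, East 12.
North drops from 4 to 3.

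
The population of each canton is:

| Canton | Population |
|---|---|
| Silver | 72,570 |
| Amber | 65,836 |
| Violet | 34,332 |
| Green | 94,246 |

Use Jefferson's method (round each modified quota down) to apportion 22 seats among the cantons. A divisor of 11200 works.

With modified divisor 11200: modified quotas Silver 6.479, Amber 5.878, Violet 3.065, Green 8.415.
Rounding down: Silver 6, Amber 5, Violet 3, Green 8 (total 22).

Silver: 6, Amber: 5, Violet: 3, Green: 8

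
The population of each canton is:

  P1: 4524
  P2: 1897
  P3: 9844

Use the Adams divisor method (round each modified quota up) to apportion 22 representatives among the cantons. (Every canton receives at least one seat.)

Standard divisor 16265/22 ≈ 739.318; standard quotas: P1 6.119, P2 2.566, P3 13.315.
Rounding up gives 7, 3, 14 = 24 seats, so the divisor must be adjusted.
With modified divisor 800: modified quotas P1 5.655, P2 2.371, P3 12.305.
Rounding up: P1 6, P2 3, P3 13 (total 22).

P1 6, P2 3, P3 13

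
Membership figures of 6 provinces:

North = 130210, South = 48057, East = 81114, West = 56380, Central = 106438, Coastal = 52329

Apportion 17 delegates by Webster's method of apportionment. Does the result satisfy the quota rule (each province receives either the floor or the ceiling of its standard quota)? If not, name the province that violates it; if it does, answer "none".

Standard quotas: North 4.665, South 1.722, East 2.906, West 2.020, Central 3.813, Coastal 1.875.
Webster allocation: North 4, South 2, East 3, West 2, Central 4, Coastal 2.
Every allocation lies between the lower and upper quota.

none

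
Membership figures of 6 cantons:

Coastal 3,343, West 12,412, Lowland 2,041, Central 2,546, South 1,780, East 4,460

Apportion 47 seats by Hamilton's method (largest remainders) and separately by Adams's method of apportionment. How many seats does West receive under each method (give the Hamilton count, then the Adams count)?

Hamilton: Coastal 6, West 22, Lowland 4, Central 4, South 3, East 8.
Adams: Coastal 6, West 21, Lowland 4, Central 5, South 3, East 8.
West gets 22 under Hamilton and 21 under Adams.

22 and 21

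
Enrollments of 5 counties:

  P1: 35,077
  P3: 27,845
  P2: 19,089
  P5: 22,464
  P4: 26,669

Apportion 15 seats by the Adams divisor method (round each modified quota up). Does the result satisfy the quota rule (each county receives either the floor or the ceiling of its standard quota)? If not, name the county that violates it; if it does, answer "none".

none

Standard quotas: P1 4.012, P3 3.185, P2 2.183, P5 2.569, P4 3.050.
Adams allocation: P1 4, P3 3, P2 2, P5 3, P4 3.
Every allocation lies between the lower and upper quota.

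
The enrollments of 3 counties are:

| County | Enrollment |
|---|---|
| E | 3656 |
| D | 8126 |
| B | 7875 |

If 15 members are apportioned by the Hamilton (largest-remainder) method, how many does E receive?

3

The standard divisor is 19657/15 ≈ 1310.467.
Standard quotas: E 2.7898, D 6.2008, B 6.0093.
Lower quotas: E 2, D 6, B 6 (sum 14, leaving 1 seat).
Remainders in descending order: E 0.7898, D 0.2008, B 0.0093.
The surplus seat goes to E.
E receives 3.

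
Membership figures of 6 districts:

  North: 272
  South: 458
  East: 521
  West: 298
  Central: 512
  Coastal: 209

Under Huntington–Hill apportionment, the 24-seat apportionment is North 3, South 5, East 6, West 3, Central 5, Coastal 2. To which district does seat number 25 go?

Central

Priority for the next seat is population ÷ (√(s·(s+1))).
Priorities: North 78.520, South 83.619, East 80.392, West 86.025, Central 93.478, Coastal 85.324.
Highest priority: Central.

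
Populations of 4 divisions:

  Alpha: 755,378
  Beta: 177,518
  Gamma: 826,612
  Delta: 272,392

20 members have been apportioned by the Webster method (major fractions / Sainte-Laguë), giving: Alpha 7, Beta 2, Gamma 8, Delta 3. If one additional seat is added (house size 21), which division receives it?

Alpha

Priority for the next seat is population ÷ (current seats + 0.5).
Priorities: Alpha 100717.067, Beta 71007.200, Gamma 97248.471, Delta 77826.286.
Highest priority: Alpha.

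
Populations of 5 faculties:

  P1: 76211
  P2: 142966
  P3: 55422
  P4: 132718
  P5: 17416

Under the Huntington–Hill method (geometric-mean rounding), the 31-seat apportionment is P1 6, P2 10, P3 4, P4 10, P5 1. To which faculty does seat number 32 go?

Priority for the next seat is population ÷ (√(s·(s+1))).
Priorities: P1 11759.613, P2 13631.273, P3 12392.736, P4 12654.165, P5 12314.972.
Highest priority: P2.

P2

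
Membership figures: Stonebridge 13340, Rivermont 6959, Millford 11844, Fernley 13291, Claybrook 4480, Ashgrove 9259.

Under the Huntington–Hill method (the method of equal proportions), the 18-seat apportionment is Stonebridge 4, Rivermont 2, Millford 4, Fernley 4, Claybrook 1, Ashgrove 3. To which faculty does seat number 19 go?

Claybrook

Priority for the next seat is population ÷ (√(s·(s+1))).
Priorities: Stonebridge 2982.915, Rivermont 2841.000, Millford 2648.399, Fernley 2971.958, Claybrook 3167.838, Ashgrove 2672.843.
Highest priority: Claybrook.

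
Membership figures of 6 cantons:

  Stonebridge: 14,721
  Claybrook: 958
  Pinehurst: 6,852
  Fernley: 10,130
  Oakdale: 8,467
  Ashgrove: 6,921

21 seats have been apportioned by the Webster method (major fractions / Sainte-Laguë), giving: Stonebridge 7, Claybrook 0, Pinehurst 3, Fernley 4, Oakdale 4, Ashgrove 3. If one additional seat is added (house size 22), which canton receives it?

Priority for the next seat is population ÷ (current seats + 0.5).
Priorities: Stonebridge 1962.800, Claybrook 1916.000, Pinehurst 1957.714, Fernley 2251.111, Oakdale 1881.556, Ashgrove 1977.429.
Highest priority: Fernley.

Fernley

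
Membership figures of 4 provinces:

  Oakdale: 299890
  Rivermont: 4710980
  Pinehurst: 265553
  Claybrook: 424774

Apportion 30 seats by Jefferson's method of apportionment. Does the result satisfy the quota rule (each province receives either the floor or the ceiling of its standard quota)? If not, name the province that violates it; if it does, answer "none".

Rivermont

Standard quotas: Oakdale 1.578, Rivermont 24.789, Pinehurst 1.397, Claybrook 2.235.
Jefferson allocation: Oakdale 1, Rivermont 26, Pinehurst 1, Claybrook 2.
Rivermont has quota 24.789 (lower 24, upper 25) but receives 26 — outside the quota interval.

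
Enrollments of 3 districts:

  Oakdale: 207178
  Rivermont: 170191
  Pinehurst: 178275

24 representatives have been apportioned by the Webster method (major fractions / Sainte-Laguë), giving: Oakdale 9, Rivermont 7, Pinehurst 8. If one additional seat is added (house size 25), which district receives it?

Rivermont

Priority for the next seat is population ÷ (current seats + 0.5).
Priorities: Oakdale 21808.211, Rivermont 22692.133, Pinehurst 20973.529.
Highest priority: Rivermont.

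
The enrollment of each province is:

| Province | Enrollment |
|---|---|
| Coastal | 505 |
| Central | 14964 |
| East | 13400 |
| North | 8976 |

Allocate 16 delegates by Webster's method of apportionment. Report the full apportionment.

Standard divisor 37845/16 ≈ 2365.312; standard quotas: Coastal 0.214, Central 6.326, East 5.665, North 3.795.
Rounding to the nearest integer gives Coastal 0, Central 6, East 6, North 4 — total 16, matching the house size, so no adjustment is needed.

Coastal: 0, Central: 6, East: 6, North: 4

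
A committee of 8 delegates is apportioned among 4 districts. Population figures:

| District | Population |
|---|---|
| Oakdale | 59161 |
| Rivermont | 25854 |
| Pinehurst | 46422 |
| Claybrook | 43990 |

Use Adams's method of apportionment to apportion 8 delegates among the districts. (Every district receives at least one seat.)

Standard divisor 175427/8 ≈ 21928.375; standard quotas: Oakdale 2.698, Rivermont 1.179, Pinehurst 2.117, Claybrook 2.006.
Rounding up gives 3, 2, 3, 3 = 11 seats, so the divisor must be adjusted.
With modified divisor 27700: modified quotas Oakdale 2.136, Rivermont 0.933, Pinehurst 1.676, Claybrook 1.588.
Rounding up: Oakdale 3, Rivermont 1, Pinehurst 2, Claybrook 2 (total 8).

Oakdale=3, Rivermont=1, Pinehurst=2, Claybrook=2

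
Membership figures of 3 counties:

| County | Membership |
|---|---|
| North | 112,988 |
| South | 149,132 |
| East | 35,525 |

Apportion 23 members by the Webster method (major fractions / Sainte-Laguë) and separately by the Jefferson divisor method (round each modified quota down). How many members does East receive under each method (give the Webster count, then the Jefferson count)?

Webster: North 9, South 11, East 3.
Jefferson: North 9, South 12, East 2.
East gets 3 under Webster and 2 under Jefferson.

3 and 2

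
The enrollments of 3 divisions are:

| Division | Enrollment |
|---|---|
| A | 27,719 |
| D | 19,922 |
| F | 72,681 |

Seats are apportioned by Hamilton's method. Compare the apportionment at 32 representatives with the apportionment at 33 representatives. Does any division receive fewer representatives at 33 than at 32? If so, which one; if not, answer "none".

none

At 32 seats: A 8, D 5, F 19.
At 33 seats: A 8, D 5, F 20.
No division's allocation decreased.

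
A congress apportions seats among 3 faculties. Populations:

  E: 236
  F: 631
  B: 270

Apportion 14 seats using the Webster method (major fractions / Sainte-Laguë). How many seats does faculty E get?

3

Standard divisor 1137/14 ≈ 81.214; standard quotas: E 2.906, F 7.770, B 3.325.
Rounding to the nearest integer gives E 3, F 8, B 3 — total 14, matching the house size, so no adjustment is needed.
E receives 3.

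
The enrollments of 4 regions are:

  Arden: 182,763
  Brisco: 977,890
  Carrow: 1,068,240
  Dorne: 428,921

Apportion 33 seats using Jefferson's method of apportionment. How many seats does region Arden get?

Standard divisor 2657814/33 ≈ 80539.818; standard quotas: Arden 2.269, Brisco 12.142, Carrow 13.264, Dorne 5.326.
Rounding down gives 2, 12, 13, 5 = 32 seats, so the divisor must be adjusted.
With modified divisor 75800: modified quotas Arden 2.411, Brisco 12.901, Carrow 14.093, Dorne 5.659.
Rounding down: Arden 2, Brisco 12, Carrow 14, Dorne 5 (total 33).
Arden receives 2.

2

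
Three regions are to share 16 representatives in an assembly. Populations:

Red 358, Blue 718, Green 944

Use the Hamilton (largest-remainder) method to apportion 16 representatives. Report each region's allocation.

Total 2020; standard divisor 2020/16 ≈ 126.25.
Standard quotas: Red 2.836, Blue 5.687, Green 7.477.
Lower quotas: Red 2, Blue 5, Green 7 (sum 14, leaving 2 seats).
Remainders in descending order: Red 0.836, Blue 0.687, Green 0.477.
The surplus seats go to Red, Blue.

Red: 3, Blue: 6, Green: 7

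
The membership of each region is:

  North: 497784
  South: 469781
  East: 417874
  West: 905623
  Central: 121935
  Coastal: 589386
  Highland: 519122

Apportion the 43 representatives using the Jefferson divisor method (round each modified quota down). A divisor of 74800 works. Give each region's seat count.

With modified divisor 74800: modified quotas North 6.655, South 6.280, East 5.587, West 12.107, Central 1.630, Coastal 7.879, Highland 6.940.
Rounding down: North 6, South 6, East 5, West 12, Central 1, Coastal 7, Highland 6 (total 43).

North: 6; South: 6; East: 5; West: 12; Central: 1; Coastal: 7; Highland: 6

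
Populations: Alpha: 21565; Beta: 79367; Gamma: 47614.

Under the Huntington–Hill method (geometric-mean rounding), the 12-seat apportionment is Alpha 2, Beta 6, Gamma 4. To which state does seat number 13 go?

Beta

Priority for the next seat is population ÷ (√(s·(s+1))).
Priorities: Alpha 8803.874, Beta 12246.594, Gamma 10646.814.
Highest priority: Beta.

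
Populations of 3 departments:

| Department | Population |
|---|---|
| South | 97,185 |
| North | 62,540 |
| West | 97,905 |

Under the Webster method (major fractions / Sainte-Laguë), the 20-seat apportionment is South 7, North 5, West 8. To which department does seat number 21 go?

South

Priority for the next seat is population ÷ (current seats + 0.5).
Priorities: South 12958.000, North 11370.909, West 11518.235.
Highest priority: South.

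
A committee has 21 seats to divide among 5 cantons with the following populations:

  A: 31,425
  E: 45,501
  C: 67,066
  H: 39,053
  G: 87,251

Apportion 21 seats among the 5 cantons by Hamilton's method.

A: 2, E: 4, C: 5, H: 3, G: 7

The standard divisor is 270296/21 ≈ 12871.238.
Standard quotas: A 2.4415, E 3.5351, C 5.2105, H 3.0341, G 6.7788.
Lower quotas: A 2, E 3, C 5, H 3, G 6 (sum 19, leaving 2 seats).
Remainders in descending order: G 0.7788, E 0.5351, A 0.4415, C 0.2105, H 0.0341.
The surplus seats go to G, E.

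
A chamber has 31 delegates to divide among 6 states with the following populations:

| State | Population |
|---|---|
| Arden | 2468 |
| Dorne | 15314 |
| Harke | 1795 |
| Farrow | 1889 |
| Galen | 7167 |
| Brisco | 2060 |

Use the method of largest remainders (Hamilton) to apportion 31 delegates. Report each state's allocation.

Arden=3, Dorne=15, Harke=2, Farrow=2, Galen=7, Brisco=2

Total 30693; standard divisor 30693/31 ≈ 990.097.
Standard quotas: Arden 2.4927, Dorne 15.4672, Harke 1.8130, Farrow 1.9079, Galen 7.2387, Brisco 2.0806.
Lower quotas: Arden 2, Dorne 15, Harke 1, Farrow 1, Galen 7, Brisco 2 (sum 28, leaving 3 seats).
Remainders in descending order: Farrow 0.9079, Harke 0.8130, Arden 0.4927, Dorne 0.4672, Galen 0.2387, Brisco 0.0806.
The surplus seats go to Farrow, Harke, Arden.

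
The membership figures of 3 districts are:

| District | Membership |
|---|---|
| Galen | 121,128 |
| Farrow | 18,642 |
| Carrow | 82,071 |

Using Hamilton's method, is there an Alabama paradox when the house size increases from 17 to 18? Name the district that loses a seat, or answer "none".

Farrow

At 17 seats: Galen 9, Farrow 2, Carrow 6.
At 18 seats: Galen 10, Farrow 1, Carrow 7.
Farrow drops from 2 to 1.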